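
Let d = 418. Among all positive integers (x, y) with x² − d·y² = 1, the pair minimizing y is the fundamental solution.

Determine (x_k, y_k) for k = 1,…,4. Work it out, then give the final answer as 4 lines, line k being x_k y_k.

√418 → a₀=20, period (2,4,20,4,2,40); ℓ=6 even so k=5
k=0  a_k=20  p_k/q_k = 20/1
…
k=2  a_k=4  p_k/q_k = 184/9
k=3  a_k=20  p_k/q_k = 3721/182
k=4  a_k=4  p_k/q_k = 15068/737
k=5  a_k=2  p_k/q_k = 33857/1656
→ (33857, 1656).  Check: 33857²=1146296449, 418·1656²=1146296448, difference 1.
n=2: (33857,1656)∘(33857,1656) = (33857·33857+418·1656·1656, 33857·1656+1656·33857) = (2292592897,112134384)
n=3: (2292592897,112134384)∘(33857,1656) = (33857·2292592897+418·1656·112134384, 33857·112134384+1656·2292592897) = (155240635393601,7593067676520)
n=4: (155240635393601,7593067676520)∘(33857,1656) = (33857·155240635393601+418·1656·7593067676520, 33857·7593067676520+1656·155240635393601) = (10511964382749705217,514156984535740896)

33857 1656
2292592897 112134384
155240635393601 7593067676520
10511964382749705217 514156984535740896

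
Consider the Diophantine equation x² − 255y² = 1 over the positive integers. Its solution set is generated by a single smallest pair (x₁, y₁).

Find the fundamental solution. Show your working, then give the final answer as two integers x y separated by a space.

√255 → a₀=15, period (1,30); ℓ=2 even so k=1
k=0  a_k=15  p_k/q_k = 15/1
k=1  a_k=1  p_k/q_k = 16/1
(x₁, y₁) = (16, 1);  16² − 255·1² = 1 ✓

16 1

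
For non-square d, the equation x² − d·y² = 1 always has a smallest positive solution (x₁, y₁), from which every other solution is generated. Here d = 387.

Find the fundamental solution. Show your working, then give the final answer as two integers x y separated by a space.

3482 177

[19; 1,2,19,2,1,38] for √387; ℓ=6 ⇒ convergent index 5
step 0: (19, 1)  from 19·(1,0) + (0,1)
step 1: (20, 1)  from 1·(19,1) + (1,0)
step 2: (59, 3)  from 2·(20,1) + (19,1)
step 3: (1141, 58)  from 19·(59,3) + (20,1)
step 4: (2341, 119)  from 2·(1141,58) + (59,3)
step 5: (3482, 177)  from 1·(2341,119) + (1141,58)
fundamental: x₁=3482, y₁=177  (since 12124324 − 387·31329 = 1)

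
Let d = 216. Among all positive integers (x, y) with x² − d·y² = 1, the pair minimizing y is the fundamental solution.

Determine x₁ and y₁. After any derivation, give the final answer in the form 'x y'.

485 33

√216 → a₀=14, period (1,2,3,2,1,28); ℓ=6 even so k=5
i=0: a=14 ⇒ p=14, q=1
…
i=2: a=2 ⇒ p=44, q=3
…
i=4: a=2 ⇒ p=338, q=23
i=5: a=1 ⇒ p=485, q=33
(x₁, y₁) = (485, 33);  485² − 216·33² = 1 ✓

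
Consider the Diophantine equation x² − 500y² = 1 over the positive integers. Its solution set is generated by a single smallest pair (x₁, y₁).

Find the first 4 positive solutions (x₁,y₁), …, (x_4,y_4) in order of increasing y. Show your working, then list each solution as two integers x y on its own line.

930249 41602
1730726404001 77400437796
3220013013190122249 144003359718540806
5990827771012465337616001 267917962749548332043592

[22; 2,1,3,2,1,…,1,2,44] for √500; ℓ=14 ⇒ convergent index 13
i=0: a=22 ⇒ p=22, q=1
i=1: a=2 ⇒ p=45, q=2
…
i=12: a=1 ⇒ p=335522, q=15005
i=13: a=2 ⇒ p=930249, q=41602
fundamental: x₁=930249, y₁=41602  (since 865363202001 − 500·1730726404 = 1)
n=2: (930249,41602)∘(930249,41602) = (930249·930249+500·41602·41602, 930249·41602+41602·930249) = (1730726404001,77400437796)
n=3: (1730726404001,77400437796)∘(930249,41602) = (930249·1730726404001+500·41602·77400437796, 930249·77400437796+41602·1730726404001) = (3220013013190122249,144003359718540806)
n=4: (3220013013190122249,144003359718540806)∘(930249,41602) = (930249·3220013013190122249+500·41602·144003359718540806, 930249·144003359718540806+41602·3220013013190122249) = (5990827771012465337616001,267917962749548332043592)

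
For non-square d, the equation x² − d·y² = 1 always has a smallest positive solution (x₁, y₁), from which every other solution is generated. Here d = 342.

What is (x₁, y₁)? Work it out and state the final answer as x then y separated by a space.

37 2

√342 = [18; 2,36, …], period ℓ=2 (even) → k=1
step 0: (18, 1)  from 18·(1,0) + (0,1)
step 1: (37, 2)  from 2·(18,1) + (1,0)
fundamental: x₁=37, y₁=2  (since 1369 − 342·4 = 1)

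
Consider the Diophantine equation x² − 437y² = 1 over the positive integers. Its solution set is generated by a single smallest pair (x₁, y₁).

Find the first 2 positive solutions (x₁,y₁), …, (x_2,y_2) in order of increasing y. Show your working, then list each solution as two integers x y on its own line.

d=437: √d = [20; 1,9,2,9,1,40] (ℓ=6, even), read p_5/q_5
k=0  a_k=20  p_k/q_k = 20/1
…
k=2  a_k=9  p_k/q_k = 209/10
k=3  a_k=2  p_k/q_k = 439/21
k=4  a_k=9  p_k/q_k = 4160/199
k=5  a_k=1  p_k/q_k = 4599/220
→ (4599, 220).  Check: 4599²=21150801, 437·220²=21150800, difference 1.
(x_2, y_2) = (4599·4599 + 437·220·220, 4599·220 + 220·4599) = (42301601, 2023560)

4599 220
42301601 2023560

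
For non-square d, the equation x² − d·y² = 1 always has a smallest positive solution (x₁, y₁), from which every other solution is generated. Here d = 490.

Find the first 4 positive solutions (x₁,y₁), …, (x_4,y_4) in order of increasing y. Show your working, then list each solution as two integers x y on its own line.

1039681 46968
2161873163521 97663474416
4495316905044313921 203077717488555624
9347391150304592810234881 422272088792340335957472

√490 → a₀=22, period (7,2,1,4,4,4,1,2,7,44); ℓ=10 even so k=9
k=0  a_k=22  p_k/q_k = 22/1
k=1  a_k=7  p_k/q_k = 155/7
…
k=4  a_k=4  p_k/q_k = 2280/103
k=5  a_k=4  p_k/q_k = 9607/434
…
k=8  a_k=2  p_k/q_k = 141338/6385
k=9  a_k=7  p_k/q_k = 1039681/46968
(x₁, y₁) = (1039681, 46968);  1039681² − 490·46968² = 1 ✓
(x_2, y_2) = (1039681·1039681 + 490·46968·46968, 1039681·46968 + 46968·1039681) = (2161873163521, 97663474416)
(x_3, y_3) = (1039681·2161873163521 + 490·46968·97663474416, 1039681·97663474416 + 46968·2161873163521) = (4495316905044313921, 203077717488555624)
(x_4, y_4) = (1039681·4495316905044313921 + 490·46968·203077717488555624, 1039681·203077717488555624 + 46968·4495316905044313921) = (9347391150304592810234881, 422272088792340335957472)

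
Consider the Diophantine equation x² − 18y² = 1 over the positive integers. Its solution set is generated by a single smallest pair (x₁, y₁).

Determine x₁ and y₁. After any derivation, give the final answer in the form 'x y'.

17 4

[4; 4,8] for √18; ℓ=2 ⇒ convergent index 1
step 0: (4, 1)  from 4·(1,0) + (0,1)
step 1: (17, 4)  from 4·(4,1) + (1,0)
→ (17, 4).  Check: 17²=289, 18·4²=288, difference 1.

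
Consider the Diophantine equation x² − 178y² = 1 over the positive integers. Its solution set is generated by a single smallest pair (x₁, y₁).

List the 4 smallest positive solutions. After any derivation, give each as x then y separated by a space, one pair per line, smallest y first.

1601 120
5126401 384240
16414734401 1230336360
52559974425601 3939536640480

[13; 2,1,12,1,2,26] for √178; ℓ=6 ⇒ convergent index 5
a_0=13:  p_0=13·1+0=13,  q_0=13·0+1=1
…
a_2=1:  p_2=1·27+13=40,  q_2=1·2+1=3
a_3=12:  p_3=12·40+27=507,  q_3=12·3+2=38
a_4=1:  p_4=1·507+40=547,  q_4=1·38+3=41
a_5=2:  p_5=2·547+507=1601,  q_5=2·41+38=120
fundamental: x₁=1601, y₁=120  (since 2563201 − 178·14400 = 1)
n=2: (1601,120)∘(1601,120) = (1601·1601+178·120·120, 1601·120+120·1601) = (5126401,384240)
n=3: (5126401,384240)∘(1601,120) = (1601·5126401+178·120·384240, 1601·384240+120·5126401) = (16414734401,1230336360)
n=4: (16414734401,1230336360)∘(1601,120) = (1601·16414734401+178·120·1230336360, 1601·1230336360+120·16414734401) = (52559974425601,3939536640480)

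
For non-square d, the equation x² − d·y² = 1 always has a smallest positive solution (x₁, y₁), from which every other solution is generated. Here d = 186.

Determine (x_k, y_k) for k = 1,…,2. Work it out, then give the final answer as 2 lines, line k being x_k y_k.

[13; 1,1,1,3,4,3,1,1,1,26] for √186; ℓ=10 ⇒ convergent index 9
a_0=13:  p_0=13·1+0=13,  q_0=13·0+1=1
a_1=1:  p_1=1·13+1=14,  q_1=1·1+0=1
a_2=1:  p_2=1·14+13=27,  q_2=1·1+1=2
a_3=1:  p_3=1·27+14=41,  q_3=1·2+1=3
a_4=3:  p_4=3·41+27=150,  q_4=3·3+2=11
a_5=4:  p_5=4·150+41=641,  q_5=4·11+3=47
a_6=3:  p_6=3·641+150=2073,  q_6=3·47+11=152
a_7=1:  p_7=1·2073+641=2714,  q_7=1·152+47=199
a_8=1:  p_8=1·2714+2073=4787,  q_8=1·199+152=351
a_9=1:  p_9=1·4787+2714=7501,  q_9=1·351+199=550
(x₁, y₁) = (7501, 550);  7501² − 186·550² = 1 ✓
(7501+550√186)^2 = 112530001 + 8251100√186

7501 550
112530001 8251100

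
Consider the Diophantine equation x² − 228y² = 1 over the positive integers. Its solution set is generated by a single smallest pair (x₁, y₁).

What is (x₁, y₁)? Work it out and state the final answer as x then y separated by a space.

151 10

d=228: √d = [15; 10,30] (ℓ=2, even), read p_1/q_1
a_0=15:  p_0=15·1+0=15,  q_0=15·0+1=1
a_1=10:  p_1=10·15+1=151,  q_1=10·1+0=10
→ (151, 10).  Check: 151²=22801, 228·10²=22800, difference 1.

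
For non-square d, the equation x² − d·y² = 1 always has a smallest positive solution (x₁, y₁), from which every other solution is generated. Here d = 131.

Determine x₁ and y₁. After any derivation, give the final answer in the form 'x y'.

10610 927

√131 → a₀=11, period (2,4,11,4,2,22); ℓ=6 even so k=5
i=0: a=11 ⇒ p=11, q=1
…
i=2: a=4 ⇒ p=103, q=9
…
i=4: a=4 ⇒ p=4727, q=413
i=5: a=2 ⇒ p=10610, q=927
fundamental: x₁=10610, y₁=927  (since 112572100 − 131·859329 = 1)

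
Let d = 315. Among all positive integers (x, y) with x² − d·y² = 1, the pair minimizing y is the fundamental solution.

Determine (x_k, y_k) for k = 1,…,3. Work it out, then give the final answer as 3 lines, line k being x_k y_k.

71 4
10081 568
1431431 80652

√315 → a₀=17, period (1,2,1,34); ℓ=4 even so k=3
i=0: a=17 ⇒ p=17, q=1
…
i=2: a=2 ⇒ p=53, q=3
i=3: a=1 ⇒ p=71, q=4
→ (71, 4).  Check: 71²=5041, 315·4²=5040, difference 1.
n=2: (71,4)∘(71,4) = (71·71+315·4·4, 71·4+4·71) = (10081,568)
n=3: (10081,568)∘(71,4) = (71·10081+315·4·568, 71·568+4·10081) = (1431431,80652)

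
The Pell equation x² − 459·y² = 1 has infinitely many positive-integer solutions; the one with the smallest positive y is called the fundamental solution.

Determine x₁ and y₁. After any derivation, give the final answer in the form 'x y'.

[21; 2,2,1,4,21,4,1,2,2,42] for √459; ℓ=10 ⇒ convergent index 9
step 0: (21, 1)  from 21·(1,0) + (0,1)
…
step 2: (107, 5)  from 2·(43,2) + (21,1)
step 3: (150, 7)  from 1·(107,5) + (43,2)
step 4: (707, 33)  from 4·(150,7) + (107,5)
…
step 7: (75692, 3533)  from 1·(60695,2833) + (14997,700)
step 8: (212079, 9899)  from 2·(75692,3533) + (60695,2833)
step 9: (499850, 23331)  from 2·(212079,9899) + (75692,3533)
(x₁, y₁) = (499850, 23331);  499850² − 459·23331² = 1 ✓

499850 23331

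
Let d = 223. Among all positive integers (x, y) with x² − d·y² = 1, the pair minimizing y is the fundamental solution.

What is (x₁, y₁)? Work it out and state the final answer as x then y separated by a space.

224 15

d=223: √d = [14; 1,13,1,28] (ℓ=4, even), read p_3/q_3
a_0=14:  p_0=14·1+0=14,  q_0=14·0+1=1
a_1=1:  p_1=1·14+1=15,  q_1=1·1+0=1
a_2=13:  p_2=13·15+14=209,  q_2=13·1+1=14
a_3=1:  p_3=1·209+15=224,  q_3=1·14+1=15
→ (224, 15).  Check: 224²=50176, 223·15²=50175, difference 1.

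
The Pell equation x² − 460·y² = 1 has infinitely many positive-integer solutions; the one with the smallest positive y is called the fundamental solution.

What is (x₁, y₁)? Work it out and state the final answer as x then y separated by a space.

2535751 118230

d=460: √d = [21; 2,4,3,1,2,10,2,1,3,4,2,42] (ℓ=12, even), read p_11/q_11
a_0=21:  p_0=21·1+0=21,  q_0=21·0+1=1
a_1=2:  p_1=2·21+1=43,  q_1=2·1+0=2
a_2=4:  p_2=4·43+21=193,  q_2=4·2+1=9
a_3=3:  p_3=3·193+43=622,  q_3=3·9+2=29
a_4=1:  p_4=1·622+193=815,  q_4=1·29+9=38
a_5=2:  p_5=2·815+622=2252,  q_5=2·38+29=105
…
a_8=1:  p_8=1·48922+23335=72257,  q_8=1·2281+1088=3369
a_9=3:  p_9=3·72257+48922=265693,  q_9=3·3369+2281=12388
a_10=4:  p_10=4·265693+72257=1135029,  q_10=4·12388+3369=52921
a_11=2:  p_11=2·1135029+265693=2535751,  q_11=2·52921+12388=118230
→ (2535751, 118230).  Check: 2535751²=6430033134001, 460·118230²=6430033134000, difference 1.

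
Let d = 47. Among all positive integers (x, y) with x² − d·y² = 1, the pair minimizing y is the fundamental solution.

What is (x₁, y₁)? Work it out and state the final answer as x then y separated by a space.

48 7

[6; 1,5,1,12] for √47; ℓ=4 ⇒ convergent index 3
i=0: a=6 ⇒ p=6, q=1
…
i=2: a=5 ⇒ p=41, q=6
i=3: a=1 ⇒ p=48, q=7
→ (48, 7).  Check: 48²=2304, 47·7²=2303, difference 1.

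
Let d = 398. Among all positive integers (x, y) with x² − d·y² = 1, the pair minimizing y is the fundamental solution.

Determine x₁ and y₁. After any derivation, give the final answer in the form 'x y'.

399 20

d=398: √d = [19; 1,18,1,38] (ℓ=4, even), read p_3/q_3
i=0: a=19 ⇒ p=19, q=1
…
i=2: a=18 ⇒ p=379, q=19
i=3: a=1 ⇒ p=399, q=20
(x₁, y₁) = (399, 20);  399² − 398·20² = 1 ✓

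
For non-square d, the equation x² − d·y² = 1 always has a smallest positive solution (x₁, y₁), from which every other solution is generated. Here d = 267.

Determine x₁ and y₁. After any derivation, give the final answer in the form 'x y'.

√267 → a₀=16, period (2,1,15,1,2,32); ℓ=6 even so k=5
step 0: (16, 1)  from 16·(1,0) + (0,1)
…
step 4: (817, 50)  from 1·(768,47) + (49,3)
step 5: (2402, 147)  from 2·(817,50) + (768,47)
(x₁, y₁) = (2402, 147);  2402² − 267·147² = 1 ✓

2402 147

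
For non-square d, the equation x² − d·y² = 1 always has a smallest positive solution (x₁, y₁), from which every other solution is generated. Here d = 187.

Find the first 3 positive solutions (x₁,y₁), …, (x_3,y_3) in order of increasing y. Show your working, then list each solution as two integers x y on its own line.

[13; 1,2,13,2,1,26] for √187; ℓ=6 ⇒ convergent index 5
a_0=13:  p_0=13·1+0=13,  q_0=13·0+1=1
…
a_4=2:  p_4=2·547+41=1135,  q_4=2·40+3=83
a_5=1:  p_5=1·1135+547=1682,  q_5=1·83+40=123
(x₁, y₁) = (1682, 123);  1682² − 187·123² = 1 ✓
k=2:  x_2 = 1682·1682+187·123·123 = 5658247,  y_2 = 1682·123+123·1682 = 413772
k=3:  x_3 = 1682·5658247+187·123·413772 = 19034341226,  y_3 = 1682·413772+123·5658247 = 1391928885

1682 123
5658247 413772
19034341226 1391928885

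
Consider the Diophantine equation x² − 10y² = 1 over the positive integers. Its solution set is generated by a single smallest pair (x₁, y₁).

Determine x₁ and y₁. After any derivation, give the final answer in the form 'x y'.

[3; 6] for √10; ℓ=1 ⇒ convergent index 1
a_0=3:  p_0=3·1+0=3,  q_0=3·0+1=1
a_1=6:  p_1=6·3+1=19,  q_1=6·1+0=6
→ (19, 6).  Check: 19²=361, 10·6²=360, difference 1.

19 6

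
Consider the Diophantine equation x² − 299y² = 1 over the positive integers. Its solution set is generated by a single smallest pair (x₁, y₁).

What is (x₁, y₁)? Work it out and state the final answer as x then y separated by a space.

415 24

[17; 3,2,3,34] for √299; ℓ=4 ⇒ convergent index 3
step 0: (17, 1)  from 17·(1,0) + (0,1)
…
step 2: (121, 7)  from 2·(52,3) + (17,1)
step 3: (415, 24)  from 3·(121,7) + (52,3)
→ (415, 24).  Check: 415²=172225, 299·24²=172224, difference 1.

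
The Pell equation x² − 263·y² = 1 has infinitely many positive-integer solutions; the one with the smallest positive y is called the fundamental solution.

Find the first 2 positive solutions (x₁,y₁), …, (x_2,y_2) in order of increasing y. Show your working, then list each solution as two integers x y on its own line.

139128 8579
38713200767 2387158224

[16; 4,1,1,1,1,15,1,1,1,1,4,32] for √263; ℓ=12 ⇒ convergent index 11
step 0: (16, 1)  from 16·(1,0) + (0,1)
step 1: (65, 4)  from 4·(16,1) + (1,0)
step 2: (81, 5)  from 1·(65,4) + (16,1)
step 3: (146, 9)  from 1·(81,5) + (65,4)
step 4: (227, 14)  from 1·(146,9) + (81,5)
step 5: (373, 23)  from 1·(227,14) + (146,9)
step 6: (5822, 359)  from 15·(373,23) + (227,14)
…
step 9: (18212, 1123)  from 1·(12017,741) + (6195,382)
step 10: (30229, 1864)  from 1·(18212,1123) + (12017,741)
step 11: (139128, 8579)  from 4·(30229,1864) + (18212,1123)
(x₁, y₁) = (139128, 8579);  139128² − 263·8579² = 1 ✓
(139128+8579√263)^2 = 38713200767 + 2387158224√263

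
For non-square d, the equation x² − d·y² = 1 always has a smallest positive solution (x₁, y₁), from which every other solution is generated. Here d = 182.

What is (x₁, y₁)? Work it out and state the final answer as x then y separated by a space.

27 2

√182 → a₀=13, period (2,26); ℓ=2 even so k=1
k=0  a_k=13  p_k/q_k = 13/1
k=1  a_k=2  p_k/q_k = 27/2
fundamental: x₁=27, y₁=2  (since 729 − 182·4 = 1)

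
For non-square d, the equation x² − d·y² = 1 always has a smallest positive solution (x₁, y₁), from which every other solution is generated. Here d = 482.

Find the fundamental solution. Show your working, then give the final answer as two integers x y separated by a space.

483 22

[21; 1,20,1,42] for √482; ℓ=4 ⇒ convergent index 3
k=0  a_k=21  p_k/q_k = 21/1
…
k=2  a_k=20  p_k/q_k = 461/21
k=3  a_k=1  p_k/q_k = 483/22
(x₁, y₁) = (483, 22);  483² − 482·22² = 1 ✓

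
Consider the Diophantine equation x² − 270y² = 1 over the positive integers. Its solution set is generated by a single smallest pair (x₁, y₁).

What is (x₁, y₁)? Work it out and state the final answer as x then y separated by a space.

5291 322

√270 = [16; 2,3,6,3,2,32, …], period ℓ=6 (even) → k=5
step 0: (16, 1)  from 16·(1,0) + (0,1)
step 1: (33, 2)  from 2·(16,1) + (1,0)
step 2: (115, 7)  from 3·(33,2) + (16,1)
step 3: (723, 44)  from 6·(115,7) + (33,2)
step 4: (2284, 139)  from 3·(723,44) + (115,7)
step 5: (5291, 322)  from 2·(2284,139) + (723,44)
fundamental: x₁=5291, y₁=322  (since 27994681 − 270·103684 = 1)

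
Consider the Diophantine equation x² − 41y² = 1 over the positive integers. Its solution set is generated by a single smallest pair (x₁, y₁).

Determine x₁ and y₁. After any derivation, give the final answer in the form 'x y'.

√41 = [6; 2,2,12, …], period ℓ=3 (odd) → k=5
k=0  a_k=6  p_k/q_k = 6/1
k=1  a_k=2  p_k/q_k = 13/2
…
k=3  a_k=12  p_k/q_k = 397/62
k=4  a_k=2  p_k/q_k = 826/129
k=5  a_k=2  p_k/q_k = 2049/320
→ (2049, 320).  Check: 2049²=4198401, 41·320²=4198400, difference 1.

2049 320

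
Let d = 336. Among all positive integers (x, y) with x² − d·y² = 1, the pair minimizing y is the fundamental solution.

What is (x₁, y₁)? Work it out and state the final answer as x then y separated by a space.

d=336: √d = [18; 3,36] (ℓ=2, even), read p_1/q_1
i=0: a=18 ⇒ p=18, q=1
i=1: a=3 ⇒ p=55, q=3
(x₁, y₁) = (55, 3);  55² − 336·3² = 1 ✓

55 3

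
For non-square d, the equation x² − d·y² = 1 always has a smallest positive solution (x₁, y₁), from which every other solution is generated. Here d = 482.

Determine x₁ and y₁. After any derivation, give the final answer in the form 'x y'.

483 22

d=482: √d = [21; 1,20,1,42] (ℓ=4, even), read p_3/q_3
a_0=21:  p_0=21·1+0=21,  q_0=21·0+1=1
a_1=1:  p_1=1·21+1=22,  q_1=1·1+0=1
a_2=20:  p_2=20·22+21=461,  q_2=20·1+1=21
a_3=1:  p_3=1·461+22=483,  q_3=1·21+1=22
(x₁, y₁) = (483, 22);  483² − 482·22² = 1 ✓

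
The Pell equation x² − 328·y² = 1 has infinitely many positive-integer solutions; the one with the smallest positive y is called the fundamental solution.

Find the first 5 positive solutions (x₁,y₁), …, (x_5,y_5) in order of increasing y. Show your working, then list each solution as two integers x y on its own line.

[18; 9,36] for √328; ℓ=2 ⇒ convergent index 1
step 0: (18, 1)  from 18·(1,0) + (0,1)
step 1: (163, 9)  from 9·(18,1) + (1,0)
fundamental: x₁=163, y₁=9  (since 26569 − 328·81 = 1)
n=2: (163,9)∘(163,9) = (163·163+328·9·9, 163·9+9·163) = (53137,2934)
n=3: (53137,2934)∘(163,9) = (163·53137+328·9·2934, 163·2934+9·53137) = (17322499,956475)
n=4: (17322499,956475)∘(163,9) = (163·17322499+328·9·956475, 163·956475+9·17322499) = (5647081537,311807916)
n=5: (5647081537,311807916)∘(163,9) = (163·5647081537+328·9·311807916, 163·311807916+9·5647081537) = (1840931258563,101648424141)

163 9
53137 2934
17322499 956475
5647081537 311807916
1840931258563 101648424141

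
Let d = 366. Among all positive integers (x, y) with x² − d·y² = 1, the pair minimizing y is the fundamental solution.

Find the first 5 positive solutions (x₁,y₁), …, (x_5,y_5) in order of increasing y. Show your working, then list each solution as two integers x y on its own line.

907925 47458
1648655611249 86176609300
2993711291685588725 156483795997357542
5436130649005627630680001 284151100961715516031400
9871197838993875221878594227125 515975776681174635989620332458

√366 = [19; 7,1,1,1,2,12,2,1,1,1,7,38, …], period ℓ=12 (even) → k=11
k=0  a_k=19  p_k/q_k = 19/1
…
k=2  a_k=1  p_k/q_k = 153/8
k=3  a_k=1  p_k/q_k = 287/15
…
k=5  a_k=2  p_k/q_k = 1167/61
k=6  a_k=12  p_k/q_k = 14444/755
k=7  a_k=2  p_k/q_k = 30055/1571
k=8  a_k=1  p_k/q_k = 44499/2326
k=9  a_k=1  p_k/q_k = 74554/3897
k=10  a_k=1  p_k/q_k = 119053/6223
k=11  a_k=7  p_k/q_k = 907925/47458
(x₁, y₁) = (907925, 47458);  907925² − 366·47458² = 1 ✓
n=2: (907925,47458)∘(907925,47458) = (907925·907925+366·47458·47458, 907925·47458+47458·907925) = (1648655611249,86176609300)
n=3: (1648655611249,86176609300)∘(907925,47458) = (907925·1648655611249+366·47458·86176609300, 907925·86176609300+47458·1648655611249) = (2993711291685588725,156483795997357542)
n=4: (2993711291685588725,156483795997357542)∘(907925,47458) = (907925·2993711291685588725+366·47458·156483795997357542, 907925·156483795997357542+47458·2993711291685588725) = (5436130649005627630680001,284151100961715516031400)
n=5: (5436130649005627630680001,284151100961715516031400)∘(907925,47458) = (907925·5436130649005627630680001+366·47458·284151100961715516031400, 907925·284151100961715516031400+47458·5436130649005627630680001) = (9871197838993875221878594227125,515975776681174635989620332458)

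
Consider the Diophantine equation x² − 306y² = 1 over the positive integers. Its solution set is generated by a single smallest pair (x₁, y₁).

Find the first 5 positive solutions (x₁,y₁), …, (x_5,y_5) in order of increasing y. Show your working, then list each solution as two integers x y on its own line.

d=306: √d = [17; 2,34] (ℓ=2, even), read p_1/q_1
step 0: (17, 1)  from 17·(1,0) + (0,1)
step 1: (35, 2)  from 2·(17,1) + (1,0)
fundamental: x₁=35, y₁=2  (since 1225 − 306·4 = 1)
(35+2√306)^2 = 2449 + 140√306
(35+2√306)^3 = 171395 + 9798√306
(35+2√306)^4 = 11995201 + 685720√306
(35+2√306)^5 = 839492675 + 47990602√306

35 2
2449 140
171395 9798
11995201 685720
839492675 47990602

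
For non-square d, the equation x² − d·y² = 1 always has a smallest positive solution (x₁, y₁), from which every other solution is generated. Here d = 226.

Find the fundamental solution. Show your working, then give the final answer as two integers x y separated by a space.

451 30

[15; 30] for √226; ℓ=1 ⇒ convergent index 1
i=0: a=15 ⇒ p=15, q=1
i=1: a=30 ⇒ p=451, q=30
fundamental: x₁=451, y₁=30  (since 203401 − 226·900 = 1)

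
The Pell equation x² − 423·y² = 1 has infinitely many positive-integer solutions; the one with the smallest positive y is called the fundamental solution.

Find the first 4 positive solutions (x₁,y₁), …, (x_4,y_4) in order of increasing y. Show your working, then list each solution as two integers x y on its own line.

√423 = [20; 1,1,3,4,3,1,1,40, …], period ℓ=8 (even) → k=7
i=0: a=20 ⇒ p=20, q=1
i=1: a=1 ⇒ p=21, q=1
i=2: a=1 ⇒ p=41, q=2
…
i=4: a=4 ⇒ p=617, q=30
i=5: a=3 ⇒ p=1995, q=97
i=6: a=1 ⇒ p=2612, q=127
i=7: a=1 ⇒ p=4607, q=224
(x₁, y₁) = (4607, 224);  4607² − 423·224² = 1 ✓
(x_2, y_2) = (4607·4607 + 423·224·224, 4607·224 + 224·4607) = (42448897, 2063936)
(x_3, y_3) = (4607·42448897 + 423·224·2063936, 4607·2063936 + 224·42448897) = (391124132351, 19017106080)
(x_4, y_4) = (4607·391124132351 + 423·224·19017106080, 4607·19017106080 + 224·391124132351) = (3603817713033217, 175223613357184)

4607 224
42448897 2063936
391124132351 19017106080
3603817713033217 175223613357184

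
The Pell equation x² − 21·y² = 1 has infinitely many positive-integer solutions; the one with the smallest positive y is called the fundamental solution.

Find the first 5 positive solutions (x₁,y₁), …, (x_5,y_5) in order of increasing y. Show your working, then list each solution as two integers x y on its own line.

55 12
6049 1320
665335 145188
73180801 15969360
8049222775 1756484412

d=21: √d = [4; 1,1,2,1,1,8] (ℓ=6, even), read p_5/q_5
step 0: (4, 1)  from 4·(1,0) + (0,1)
…
step 2: (9, 2)  from 1·(5,1) + (4,1)
step 3: (23, 5)  from 2·(9,2) + (5,1)
step 4: (32, 7)  from 1·(23,5) + (9,2)
step 5: (55, 12)  from 1·(32,7) + (23,5)
→ (55, 12).  Check: 55²=3025, 21·12²=3024, difference 1.
n=2: (55,12)∘(55,12) = (55·55+21·12·12, 55·12+12·55) = (6049,1320)
n=3: (6049,1320)∘(55,12) = (55·6049+21·12·1320, 55·1320+12·6049) = (665335,145188)
n=4: (665335,145188)∘(55,12) = (55·665335+21·12·145188, 55·145188+12·665335) = (73180801,15969360)
n=5: (73180801,15969360)∘(55,12) = (55·73180801+21·12·15969360, 55·15969360+12·73180801) = (8049222775,1756484412)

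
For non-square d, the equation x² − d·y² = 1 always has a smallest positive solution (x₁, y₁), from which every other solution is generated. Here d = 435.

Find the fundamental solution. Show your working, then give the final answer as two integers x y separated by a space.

146 7

d=435: √d = [20; 1,5,1,40] (ℓ=4, even), read p_3/q_3
k=0  a_k=20  p_k/q_k = 20/1
k=1  a_k=1  p_k/q_k = 21/1
k=2  a_k=5  p_k/q_k = 125/6
k=3  a_k=1  p_k/q_k = 146/7
→ (146, 7).  Check: 146²=21316, 435·7²=21315, difference 1.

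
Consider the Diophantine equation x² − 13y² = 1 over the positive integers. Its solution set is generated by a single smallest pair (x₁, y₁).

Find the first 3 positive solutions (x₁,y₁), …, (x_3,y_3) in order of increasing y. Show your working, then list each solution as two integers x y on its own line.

√13 → a₀=3, period (1,1,1,1,6); ℓ=5 odd so k=9
i=0: a=3 ⇒ p=3, q=1
…
i=4: a=1 ⇒ p=18, q=5
i=5: a=6 ⇒ p=119, q=33
…
i=7: a=1 ⇒ p=256, q=71
i=8: a=1 ⇒ p=393, q=109
i=9: a=1 ⇒ p=649, q=180
→ (649, 180).  Check: 649²=421201, 13·180²=421200, difference 1.
n=2: (649,180)∘(649,180) = (649·649+13·180·180, 649·180+180·649) = (842401,233640)
n=3: (842401,233640)∘(649,180) = (649·842401+13·180·233640, 649·233640+180·842401) = (1093435849,303264540)

649 180
842401 233640
1093435849 303264540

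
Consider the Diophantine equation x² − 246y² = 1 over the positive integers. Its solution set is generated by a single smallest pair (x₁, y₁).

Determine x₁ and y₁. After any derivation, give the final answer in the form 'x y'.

√246 = [15; 1,2,5,1,14,1,5,2,1,30, …], period ℓ=10 (even) → k=9
a_0=15:  p_0=15·1+0=15,  q_0=15·0+1=1
…
a_6=1:  p_6=1·4423+298=4721,  q_6=1·282+19=301
a_7=5:  p_7=5·4721+4423=28028,  q_7=5·301+282=1787
a_8=2:  p_8=2·28028+4721=60777,  q_8=2·1787+301=3875
a_9=1:  p_9=1·60777+28028=88805,  q_9=1·3875+1787=5662
fundamental: x₁=88805, y₁=5662  (since 7886328025 − 246·32058244 = 1)

88805 5662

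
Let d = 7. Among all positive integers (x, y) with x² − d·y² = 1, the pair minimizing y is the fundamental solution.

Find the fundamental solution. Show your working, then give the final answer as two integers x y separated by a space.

8 3

d=7: √d = [2; 1,1,1,4] (ℓ=4, even), read p_3/q_3
a_0=2:  p_0=2·1+0=2,  q_0=2·0+1=1
…
a_2=1:  p_2=1·3+2=5,  q_2=1·1+1=2
a_3=1:  p_3=1·5+3=8,  q_3=1·2+1=3
(x₁, y₁) = (8, 3);  8² − 7·3² = 1 ✓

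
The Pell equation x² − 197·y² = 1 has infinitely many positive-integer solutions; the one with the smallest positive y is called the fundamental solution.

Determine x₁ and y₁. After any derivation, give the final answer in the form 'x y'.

√197 = [14; 28, …], period ℓ=1 (odd) → k=1
a_0=14:  p_0=14·1+0=14,  q_0=14·0+1=1
a_1=28:  p_1=28·14+1=393,  q_1=28·1+0=28
fundamental: x₁=393, y₁=28  (since 154449 − 197·784 = 1)

393 28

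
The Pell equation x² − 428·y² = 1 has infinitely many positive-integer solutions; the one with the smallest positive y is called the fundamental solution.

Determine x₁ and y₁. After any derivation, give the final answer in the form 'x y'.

1850887 89466

[20; 1,2,4,1,5,10,5,1,4,2,1,40] for √428; ℓ=12 ⇒ convergent index 11
k=0  a_k=20  p_k/q_k = 20/1
k=1  a_k=1  p_k/q_k = 21/1
…
k=8  a_k=1  p_k/q_k = 119350/5769
…
k=10  a_k=2  p_k/q_k = 1273708/61567
k=11  a_k=1  p_k/q_k = 1850887/89466
(x₁, y₁) = (1850887, 89466);  1850887² − 428·89466² = 1 ✓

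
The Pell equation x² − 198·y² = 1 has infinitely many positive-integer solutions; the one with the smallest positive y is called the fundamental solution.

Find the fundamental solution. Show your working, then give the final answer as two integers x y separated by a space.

d=198: √d = [14; 14,28] (ℓ=2, even), read p_1/q_1
a_0=14:  p_0=14·1+0=14,  q_0=14·0+1=1
a_1=14:  p_1=14·14+1=197,  q_1=14·1+0=14
fundamental: x₁=197, y₁=14  (since 38809 − 198·196 = 1)

197 14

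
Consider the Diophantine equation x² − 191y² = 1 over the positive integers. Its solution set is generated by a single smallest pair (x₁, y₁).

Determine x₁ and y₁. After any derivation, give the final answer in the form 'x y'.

8994000 650783

√191 = [13; 1,4,1,1,3,…,4,1,26, …], period ℓ=16 (even) → k=15
k=0  a_k=13  p_k/q_k = 13/1
k=1  a_k=1  p_k/q_k = 14/1
k=2  a_k=4  p_k/q_k = 69/5
…
k=4  a_k=1  p_k/q_k = 152/11
k=5  a_k=3  p_k/q_k = 539/39
k=6  a_k=2  p_k/q_k = 1230/89
k=7  a_k=2  p_k/q_k = 2999/217
…
k=9  a_k=2  p_k/q_k = 83433/6037
k=10  a_k=2  p_k/q_k = 207083/14984
k=11  a_k=3  p_k/q_k = 704682/50989
…
k=13  a_k=1  p_k/q_k = 1616447/116962
k=14  a_k=4  p_k/q_k = 7377553/533821
k=15  a_k=1  p_k/q_k = 8994000/650783
fundamental: x₁=8994000, y₁=650783  (since 80892036000000 − 191·423518513089 = 1)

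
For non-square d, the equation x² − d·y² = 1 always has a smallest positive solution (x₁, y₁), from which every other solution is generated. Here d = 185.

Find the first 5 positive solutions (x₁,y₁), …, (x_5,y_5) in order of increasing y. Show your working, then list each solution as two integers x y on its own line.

d=185: √d = [13; 1,1,1,1,26] (ℓ=5, odd), read p_9/q_9
i=0: a=13 ⇒ p=13, q=1
…
i=2: a=1 ⇒ p=27, q=2
i=3: a=1 ⇒ p=41, q=3
…
i=5: a=26 ⇒ p=1809, q=133
i=6: a=1 ⇒ p=1877, q=138
i=7: a=1 ⇒ p=3686, q=271
i=8: a=1 ⇒ p=5563, q=409
i=9: a=1 ⇒ p=9249, q=680
fundamental: x₁=9249, y₁=680  (since 85544001 − 185·462400 = 1)
(x_2, y_2) = (9249·9249 + 185·680·680, 9249·680 + 680·9249) = (171088001, 12578640)
(x_3, y_3) = (9249·171088001 + 185·680·12578640, 9249·12578640 + 680·171088001) = (3164785833249, 232679682040)
(x_4, y_4) = (9249·3164785833249 + 185·680·232679682040, 9249·232679682040 + 680·3164785833249) = (58542208172352001, 4304108745797280)
(x_5, y_5) = (9249·58542208172352001 + 185·680·4304108745797280, 9249·4304108745797280 + 680·58542208172352001) = (1082913763607381481249, 79617403347078403400)

9249 680
171088001 12578640
3164785833249 232679682040
58542208172352001 4304108745797280
1082913763607381481249 79617403347078403400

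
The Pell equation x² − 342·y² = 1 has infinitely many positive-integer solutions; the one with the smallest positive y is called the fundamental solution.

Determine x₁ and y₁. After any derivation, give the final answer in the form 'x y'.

[18; 2,36] for √342; ℓ=2 ⇒ convergent index 1
k=0  a_k=18  p_k/q_k = 18/1
k=1  a_k=2  p_k/q_k = 37/2
fundamental: x₁=37, y₁=2  (since 1369 − 342·4 = 1)

37 2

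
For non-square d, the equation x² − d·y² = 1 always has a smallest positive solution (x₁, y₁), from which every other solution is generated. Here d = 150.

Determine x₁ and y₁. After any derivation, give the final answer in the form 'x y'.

[12; 4,24] for √150; ℓ=2 ⇒ convergent index 1
step 0: (12, 1)  from 12·(1,0) + (0,1)
step 1: (49, 4)  from 4·(12,1) + (1,0)
→ (49, 4).  Check: 49²=2401, 150·4²=2400, difference 1.

49 4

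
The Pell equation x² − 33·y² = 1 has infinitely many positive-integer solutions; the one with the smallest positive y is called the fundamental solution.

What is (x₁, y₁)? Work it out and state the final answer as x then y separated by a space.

d=33: √d = [5; 1,2,1,10] (ℓ=4, even), read p_3/q_3
i=0: a=5 ⇒ p=5, q=1
i=1: a=1 ⇒ p=6, q=1
i=2: a=2 ⇒ p=17, q=3
i=3: a=1 ⇒ p=23, q=4
→ (23, 4).  Check: 23²=529, 33·4²=528, difference 1.

23 4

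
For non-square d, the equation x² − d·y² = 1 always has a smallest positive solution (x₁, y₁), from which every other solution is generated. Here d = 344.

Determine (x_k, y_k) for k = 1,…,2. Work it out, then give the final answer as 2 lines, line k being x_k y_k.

√344 → a₀=18, period (1,1,4,1,3,1,4,1,1,36); ℓ=10 even so k=9
step 0: (18, 1)  from 18·(1,0) + (0,1)
step 1: (19, 1)  from 1·(18,1) + (1,0)
step 2: (37, 2)  from 1·(19,1) + (18,1)
step 3: (167, 9)  from 4·(37,2) + (19,1)
step 4: (204, 11)  from 1·(167,9) + (37,2)
step 5: (779, 42)  from 3·(204,11) + (167,9)
step 6: (983, 53)  from 1·(779,42) + (204,11)
step 7: (4711, 254)  from 4·(983,53) + (779,42)
step 8: (5694, 307)  from 1·(4711,254) + (983,53)
step 9: (10405, 561)  from 1·(5694,307) + (4711,254)
(x₁, y₁) = (10405, 561);  10405² − 344·561² = 1 ✓
(10405+561√344)^2 = 216528049 + 11674410√344

10405 561
216528049 11674410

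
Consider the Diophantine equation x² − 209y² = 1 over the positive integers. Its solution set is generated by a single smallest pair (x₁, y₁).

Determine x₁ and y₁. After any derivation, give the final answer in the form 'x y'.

46551 3220

√209 = [14; 2,5,3,2,3,5,2,28, …], period ℓ=8 (even) → k=7
a_0=14:  p_0=14·1+0=14,  q_0=14·0+1=1
a_1=2:  p_1=2·14+1=29,  q_1=2·1+0=2
a_2=5:  p_2=5·29+14=159,  q_2=5·2+1=11
a_3=3:  p_3=3·159+29=506,  q_3=3·11+2=35
a_4=2:  p_4=2·506+159=1171,  q_4=2·35+11=81
a_5=3:  p_5=3·1171+506=4019,  q_5=3·81+35=278
a_6=5:  p_6=5·4019+1171=21266,  q_6=5·278+81=1471
a_7=2:  p_7=2·21266+4019=46551,  q_7=2·1471+278=3220
(x₁, y₁) = (46551, 3220);  46551² − 209·3220² = 1 ✓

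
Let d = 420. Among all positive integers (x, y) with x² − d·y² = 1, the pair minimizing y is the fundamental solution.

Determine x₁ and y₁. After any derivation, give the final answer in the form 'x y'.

41 2

d=420: √d = [20; 2,40] (ℓ=2, even), read p_1/q_1
k=0  a_k=20  p_k/q_k = 20/1
k=1  a_k=2  p_k/q_k = 41/2
→ (41, 2).  Check: 41²=1681, 420·2²=1680, difference 1.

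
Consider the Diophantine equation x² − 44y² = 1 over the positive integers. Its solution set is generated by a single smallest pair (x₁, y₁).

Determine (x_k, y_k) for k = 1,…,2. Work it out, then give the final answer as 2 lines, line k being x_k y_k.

199 30
79201 11940

d=44: √d = [6; 1,1,1,2,1,1,1,12] (ℓ=8, even), read p_7/q_7
i=0: a=6 ⇒ p=6, q=1
i=1: a=1 ⇒ p=7, q=1
…
i=3: a=1 ⇒ p=20, q=3
i=4: a=2 ⇒ p=53, q=8
…
i=6: a=1 ⇒ p=126, q=19
i=7: a=1 ⇒ p=199, q=30
(x₁, y₁) = (199, 30);  199² − 44·30² = 1 ✓
k=2:  x_2 = 199·199+44·30·30 = 79201,  y_2 = 199·30+30·199 = 11940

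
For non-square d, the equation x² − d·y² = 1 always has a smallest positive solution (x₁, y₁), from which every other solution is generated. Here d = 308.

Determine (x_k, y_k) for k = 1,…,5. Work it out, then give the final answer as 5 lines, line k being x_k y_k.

351 20
246401 14040
172973151 9856060
121426905601 6918940080
85241514758751 4857086080100

√308 = [17; 1,1,4,1,1,34, …], period ℓ=6 (even) → k=5
i=0: a=17 ⇒ p=17, q=1
i=1: a=1 ⇒ p=18, q=1
i=2: a=1 ⇒ p=35, q=2
…
i=4: a=1 ⇒ p=193, q=11
i=5: a=1 ⇒ p=351, q=20
fundamental: x₁=351, y₁=20  (since 123201 − 308·400 = 1)
(351+20√308)^2 = 246401 + 14040√308
(351+20√308)^3 = 172973151 + 9856060√308
(351+20√308)^4 = 121426905601 + 6918940080√308
(351+20√308)^5 = 85241514758751 + 4857086080100√308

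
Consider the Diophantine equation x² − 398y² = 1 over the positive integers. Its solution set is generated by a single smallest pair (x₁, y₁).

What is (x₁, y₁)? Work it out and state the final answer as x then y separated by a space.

[19; 1,18,1,38] for √398; ℓ=4 ⇒ convergent index 3
k=0  a_k=19  p_k/q_k = 19/1
k=1  a_k=1  p_k/q_k = 20/1
k=2  a_k=18  p_k/q_k = 379/19
k=3  a_k=1  p_k/q_k = 399/20
(x₁, y₁) = (399, 20);  399² − 398·20² = 1 ✓

399 20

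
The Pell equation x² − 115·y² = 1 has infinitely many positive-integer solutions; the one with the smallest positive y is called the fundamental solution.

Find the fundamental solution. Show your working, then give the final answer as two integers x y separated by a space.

1126 105

[10; 1,2,1,1,1,1,1,2,1,20] for √115; ℓ=10 ⇒ convergent index 9
k=0  a_k=10  p_k/q_k = 10/1
k=1  a_k=1  p_k/q_k = 11/1
k=2  a_k=2  p_k/q_k = 32/3
k=3  a_k=1  p_k/q_k = 43/4
k=4  a_k=1  p_k/q_k = 75/7
…
k=6  a_k=1  p_k/q_k = 193/18
k=7  a_k=1  p_k/q_k = 311/29
k=8  a_k=2  p_k/q_k = 815/76
k=9  a_k=1  p_k/q_k = 1126/105
→ (1126, 105).  Check: 1126²=1267876, 115·105²=1267875, difference 1.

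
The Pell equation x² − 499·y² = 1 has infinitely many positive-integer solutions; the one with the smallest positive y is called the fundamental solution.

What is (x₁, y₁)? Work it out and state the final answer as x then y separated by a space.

4490 201

√499 → a₀=22, period (2,1,21,1,2,44); ℓ=6 even so k=5
step 0: (22, 1)  from 22·(1,0) + (0,1)
…
step 4: (1519, 68)  from 1·(1452,65) + (67,3)
step 5: (4490, 201)  from 2·(1519,68) + (1452,65)
→ (4490, 201).  Check: 4490²=20160100, 499·201²=20160099, difference 1.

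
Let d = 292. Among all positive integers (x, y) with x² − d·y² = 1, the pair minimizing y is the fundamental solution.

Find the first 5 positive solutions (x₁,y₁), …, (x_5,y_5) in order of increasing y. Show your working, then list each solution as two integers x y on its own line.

[17; 11,2,1,3,8,3,1,2,11,34] for √292; ℓ=10 ⇒ convergent index 9
k=0  a_k=17  p_k/q_k = 17/1
k=1  a_k=11  p_k/q_k = 188/11
…
k=4  a_k=3  p_k/q_k = 2136/125
k=5  a_k=8  p_k/q_k = 17669/1034
k=6  a_k=3  p_k/q_k = 55143/3227
k=7  a_k=1  p_k/q_k = 72812/4261
k=8  a_k=2  p_k/q_k = 200767/11749
k=9  a_k=11  p_k/q_k = 2281249/133500
(x₁, y₁) = (2281249, 133500);  2281249² − 292·133500² = 1 ✓
(x_2, y_2) = (2281249·2281249 + 292·133500·133500, 2281249·133500 + 133500·2281249) = (10408194000001, 609093483000)
(x_3, y_3) = (2281249·10408194000001 + 292·133500·609093483000, 2281249·609093483000 + 133500·10408194000001) = (47487364308614281249, 2778987798000400500)
(x_4, y_4) = (2281249·47487364308614281249 + 292·133500·2778987798000400500, 2281249·2778987798000400500 + 133500·47487364308614281249) = (216661004683313632776000001, 12679126270400622186966000)
(x_5, y_5) = (2281249·216661004683313632776000001 + 292·133500·12679126270400622186966000, 2281249·12679126270400622186966000 + 133500·216661004683313632776000001) = (988515400545561595548925838281249, 57848488250447518938990000667500)

2281249 133500
10408194000001 609093483000
47487364308614281249 2778987798000400500
216661004683313632776000001 12679126270400622186966000
988515400545561595548925838281249 57848488250447518938990000667500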